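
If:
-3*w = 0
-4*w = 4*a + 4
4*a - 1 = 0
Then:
No Solution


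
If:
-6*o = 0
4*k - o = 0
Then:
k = 0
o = 0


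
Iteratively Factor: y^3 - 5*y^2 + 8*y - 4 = (y - 1)*(y^2 - 4*y + 4) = (y - 2)*(y - 1)*(y - 2)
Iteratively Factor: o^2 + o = (o)*(o + 1)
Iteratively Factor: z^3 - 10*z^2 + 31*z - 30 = (z - 2)*(z^2 - 8*z + 15) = (z - 3)*(z - 2)*(z - 5)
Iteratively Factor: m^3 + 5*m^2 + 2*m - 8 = (m - 1)*(m^2 + 6*m + 8) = (m - 1)*(m + 4)*(m + 2)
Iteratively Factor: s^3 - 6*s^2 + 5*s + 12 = (s - 4)*(s^2 - 2*s - 3) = (s - 4)*(s + 1)*(s - 3)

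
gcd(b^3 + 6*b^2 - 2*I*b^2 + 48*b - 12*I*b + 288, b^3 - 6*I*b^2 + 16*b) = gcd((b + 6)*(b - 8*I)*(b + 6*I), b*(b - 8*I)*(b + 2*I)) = b - 8*I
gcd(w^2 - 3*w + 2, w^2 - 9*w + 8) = w - 1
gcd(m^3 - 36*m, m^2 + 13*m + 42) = m + 6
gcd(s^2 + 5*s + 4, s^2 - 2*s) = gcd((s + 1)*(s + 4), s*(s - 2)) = 1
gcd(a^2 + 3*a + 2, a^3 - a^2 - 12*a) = 1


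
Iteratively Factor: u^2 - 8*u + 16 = (u - 4)*(u - 4)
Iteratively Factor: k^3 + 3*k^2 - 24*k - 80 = (k - 5)*(k^2 + 8*k + 16) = (k - 5)*(k + 4)*(k + 4)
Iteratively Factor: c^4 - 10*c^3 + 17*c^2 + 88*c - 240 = (c - 4)*(c^3 - 6*c^2 - 7*c + 60) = (c - 4)^2*(c^2 - 2*c - 15) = (c - 5)*(c - 4)^2*(c + 3)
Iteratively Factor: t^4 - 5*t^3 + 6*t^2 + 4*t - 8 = (t + 1)*(t^3 - 6*t^2 + 12*t - 8) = (t - 2)*(t + 1)*(t^2 - 4*t + 4) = (t - 2)^2*(t + 1)*(t - 2)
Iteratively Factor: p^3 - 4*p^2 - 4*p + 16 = (p + 2)*(p^2 - 6*p + 8) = (p - 4)*(p + 2)*(p - 2)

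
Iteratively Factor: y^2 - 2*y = (y)*(y - 2)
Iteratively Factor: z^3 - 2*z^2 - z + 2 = (z - 2)*(z^2 - 1) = (z - 2)*(z + 1)*(z - 1)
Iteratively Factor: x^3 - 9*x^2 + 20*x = (x - 5)*(x^2 - 4*x) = x*(x - 5)*(x - 4)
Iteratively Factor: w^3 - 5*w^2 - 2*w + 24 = (w - 4)*(w^2 - w - 6) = (w - 4)*(w + 2)*(w - 3)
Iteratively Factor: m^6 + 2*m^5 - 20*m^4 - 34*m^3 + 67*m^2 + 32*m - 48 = (m + 1)*(m^5 + m^4 - 21*m^3 - 13*m^2 + 80*m - 48) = (m - 1)*(m + 1)*(m^4 + 2*m^3 - 19*m^2 - 32*m + 48) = (m - 1)*(m + 1)*(m + 4)*(m^3 - 2*m^2 - 11*m + 12) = (m - 1)*(m + 1)*(m + 3)*(m + 4)*(m^2 - 5*m + 4) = (m - 1)^2*(m + 1)*(m + 3)*(m + 4)*(m - 4)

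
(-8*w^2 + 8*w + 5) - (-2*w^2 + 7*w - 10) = -6*w^2 + w + 15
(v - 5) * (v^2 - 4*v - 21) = v^3 - 9*v^2 - v + 105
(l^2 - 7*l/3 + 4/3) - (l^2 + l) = 4/3 - 10*l/3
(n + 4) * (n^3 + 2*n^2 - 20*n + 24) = n^4 + 6*n^3 - 12*n^2 - 56*n + 96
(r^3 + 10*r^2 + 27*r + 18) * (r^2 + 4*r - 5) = r^5 + 14*r^4 + 62*r^3 + 76*r^2 - 63*r - 90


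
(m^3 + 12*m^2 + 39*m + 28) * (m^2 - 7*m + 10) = m^5 + 5*m^4 - 35*m^3 - 125*m^2 + 194*m + 280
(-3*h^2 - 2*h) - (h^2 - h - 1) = -4*h^2 - h + 1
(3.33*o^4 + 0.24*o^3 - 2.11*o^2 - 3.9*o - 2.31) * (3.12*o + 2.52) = 10.3896*o^5 + 9.1404*o^4 - 5.9784*o^3 - 17.4852*o^2 - 17.0352*o - 5.8212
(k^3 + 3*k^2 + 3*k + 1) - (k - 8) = k^3 + 3*k^2 + 2*k + 9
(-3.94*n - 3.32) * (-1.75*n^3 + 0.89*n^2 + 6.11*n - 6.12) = 6.895*n^4 + 2.3034*n^3 - 27.0282*n^2 + 3.8276*n + 20.3184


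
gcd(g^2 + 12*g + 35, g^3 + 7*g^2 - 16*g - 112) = g + 7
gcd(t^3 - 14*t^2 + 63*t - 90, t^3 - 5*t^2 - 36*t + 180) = t^2 - 11*t + 30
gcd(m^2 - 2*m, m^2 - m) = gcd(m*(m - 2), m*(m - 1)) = m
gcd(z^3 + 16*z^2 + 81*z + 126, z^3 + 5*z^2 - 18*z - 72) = z^2 + 9*z + 18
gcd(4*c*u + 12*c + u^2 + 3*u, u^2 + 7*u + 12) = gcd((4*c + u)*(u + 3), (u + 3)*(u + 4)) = u + 3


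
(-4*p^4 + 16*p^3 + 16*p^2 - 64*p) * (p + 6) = -4*p^5 - 8*p^4 + 112*p^3 + 32*p^2 - 384*p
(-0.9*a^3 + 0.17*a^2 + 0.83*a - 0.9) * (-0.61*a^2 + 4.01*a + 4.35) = 0.549*a^5 - 3.7127*a^4 - 3.7396*a^3 + 4.6168*a^2 + 0.00149999999999961*a - 3.915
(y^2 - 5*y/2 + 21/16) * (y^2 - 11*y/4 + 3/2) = y^4 - 21*y^3/4 + 155*y^2/16 - 471*y/64 + 63/32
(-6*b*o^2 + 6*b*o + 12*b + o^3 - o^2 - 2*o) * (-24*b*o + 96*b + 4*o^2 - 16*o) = 144*b^2*o^3 - 720*b^2*o^2 + 288*b^2*o + 1152*b^2 - 48*b*o^4 + 240*b*o^3 - 96*b*o^2 - 384*b*o + 4*o^5 - 20*o^4 + 8*o^3 + 32*o^2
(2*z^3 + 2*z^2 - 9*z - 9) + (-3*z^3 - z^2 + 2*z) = -z^3 + z^2 - 7*z - 9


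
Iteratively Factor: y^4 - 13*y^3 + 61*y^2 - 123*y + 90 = (y - 3)*(y^3 - 10*y^2 + 31*y - 30) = (y - 3)*(y - 2)*(y^2 - 8*y + 15) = (y - 5)*(y - 3)*(y - 2)*(y - 3)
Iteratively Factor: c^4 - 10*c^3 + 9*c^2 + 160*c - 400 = (c - 5)*(c^3 - 5*c^2 - 16*c + 80) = (c - 5)*(c - 4)*(c^2 - c - 20) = (c - 5)*(c - 4)*(c + 4)*(c - 5)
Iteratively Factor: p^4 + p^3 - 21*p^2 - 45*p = (p + 3)*(p^3 - 2*p^2 - 15*p) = (p - 5)*(p + 3)*(p^2 + 3*p) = (p - 5)*(p + 3)^2*(p)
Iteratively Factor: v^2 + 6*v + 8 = (v + 2)*(v + 4)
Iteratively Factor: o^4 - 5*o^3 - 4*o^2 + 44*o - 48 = (o - 4)*(o^3 - o^2 - 8*o + 12) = (o - 4)*(o - 2)*(o^2 + o - 6) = (o - 4)*(o - 2)*(o + 3)*(o - 2)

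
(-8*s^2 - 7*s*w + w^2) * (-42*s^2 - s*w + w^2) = 336*s^4 + 302*s^3*w - 43*s^2*w^2 - 8*s*w^3 + w^4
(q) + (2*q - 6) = 3*q - 6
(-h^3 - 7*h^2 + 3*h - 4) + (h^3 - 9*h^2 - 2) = -16*h^2 + 3*h - 6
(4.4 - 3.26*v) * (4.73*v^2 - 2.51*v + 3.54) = -15.4198*v^3 + 28.9946*v^2 - 22.5844*v + 15.576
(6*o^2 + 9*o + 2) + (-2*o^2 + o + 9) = 4*o^2 + 10*o + 11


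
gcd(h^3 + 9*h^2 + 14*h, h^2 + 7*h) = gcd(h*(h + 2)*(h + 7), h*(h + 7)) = h^2 + 7*h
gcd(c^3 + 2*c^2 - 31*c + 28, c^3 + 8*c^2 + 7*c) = c + 7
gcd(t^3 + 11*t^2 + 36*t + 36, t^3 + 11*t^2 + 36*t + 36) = t^3 + 11*t^2 + 36*t + 36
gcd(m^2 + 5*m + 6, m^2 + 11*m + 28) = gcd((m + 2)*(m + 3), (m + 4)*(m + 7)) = 1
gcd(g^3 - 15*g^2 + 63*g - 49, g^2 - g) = g - 1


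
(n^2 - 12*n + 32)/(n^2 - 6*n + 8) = (n - 8)/(n - 2)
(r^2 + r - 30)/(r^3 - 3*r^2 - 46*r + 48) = (r - 5)/(r^2 - 9*r + 8)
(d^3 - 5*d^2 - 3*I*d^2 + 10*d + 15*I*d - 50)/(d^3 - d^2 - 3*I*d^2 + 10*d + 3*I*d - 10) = (d - 5)/(d - 1)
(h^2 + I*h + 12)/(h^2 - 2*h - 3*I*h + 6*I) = (h + 4*I)/(h - 2)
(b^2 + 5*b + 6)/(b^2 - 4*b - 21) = (b + 2)/(b - 7)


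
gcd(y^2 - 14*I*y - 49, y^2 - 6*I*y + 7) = y - 7*I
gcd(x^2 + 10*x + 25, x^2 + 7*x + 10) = x + 5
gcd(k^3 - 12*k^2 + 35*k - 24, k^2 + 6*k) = 1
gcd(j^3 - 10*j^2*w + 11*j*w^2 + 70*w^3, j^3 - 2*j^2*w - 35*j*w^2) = -j + 7*w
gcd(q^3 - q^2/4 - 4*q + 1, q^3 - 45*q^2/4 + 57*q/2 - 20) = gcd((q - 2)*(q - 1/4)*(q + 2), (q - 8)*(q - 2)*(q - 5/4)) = q - 2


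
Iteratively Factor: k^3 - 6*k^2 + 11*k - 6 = (k - 1)*(k^2 - 5*k + 6) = (k - 2)*(k - 1)*(k - 3)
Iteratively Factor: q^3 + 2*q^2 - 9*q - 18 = (q - 3)*(q^2 + 5*q + 6) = (q - 3)*(q + 3)*(q + 2)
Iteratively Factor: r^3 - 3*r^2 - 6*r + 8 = (r - 4)*(r^2 + r - 2) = (r - 4)*(r + 2)*(r - 1)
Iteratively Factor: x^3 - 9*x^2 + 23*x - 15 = (x - 5)*(x^2 - 4*x + 3) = (x - 5)*(x - 1)*(x - 3)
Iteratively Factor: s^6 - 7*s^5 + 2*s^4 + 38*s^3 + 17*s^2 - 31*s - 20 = (s + 1)*(s^5 - 8*s^4 + 10*s^3 + 28*s^2 - 11*s - 20) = (s + 1)^2*(s^4 - 9*s^3 + 19*s^2 + 9*s - 20) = (s - 4)*(s + 1)^2*(s^3 - 5*s^2 - s + 5) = (s - 5)*(s - 4)*(s + 1)^2*(s^2 - 1) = (s - 5)*(s - 4)*(s + 1)^3*(s - 1)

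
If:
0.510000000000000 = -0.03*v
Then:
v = -17.00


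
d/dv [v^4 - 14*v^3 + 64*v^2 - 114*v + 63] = 4*v^3 - 42*v^2 + 128*v - 114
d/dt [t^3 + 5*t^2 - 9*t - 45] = 3*t^2 + 10*t - 9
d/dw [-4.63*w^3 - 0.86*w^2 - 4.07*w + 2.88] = -13.89*w^2 - 1.72*w - 4.07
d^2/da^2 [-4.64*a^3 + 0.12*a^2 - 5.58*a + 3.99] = 0.24 - 27.84*a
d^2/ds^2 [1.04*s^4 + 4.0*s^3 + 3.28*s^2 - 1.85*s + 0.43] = 12.48*s^2 + 24.0*s + 6.56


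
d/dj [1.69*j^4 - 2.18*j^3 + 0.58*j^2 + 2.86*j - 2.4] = 6.76*j^3 - 6.54*j^2 + 1.16*j + 2.86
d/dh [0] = 0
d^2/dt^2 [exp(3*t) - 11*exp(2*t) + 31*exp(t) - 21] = (9*exp(2*t) - 44*exp(t) + 31)*exp(t)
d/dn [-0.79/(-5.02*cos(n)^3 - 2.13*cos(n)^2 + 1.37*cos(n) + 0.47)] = (11.8974*cos(n)^2 + 3.3654*cos(n) - 1.0823)*sin(n)/(5.02*cos(n)^3 + 2.13*cos(n)^2 - 1.37*cos(n) - 0.47)^2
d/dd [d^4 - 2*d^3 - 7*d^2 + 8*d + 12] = 4*d^3 - 6*d^2 - 14*d + 8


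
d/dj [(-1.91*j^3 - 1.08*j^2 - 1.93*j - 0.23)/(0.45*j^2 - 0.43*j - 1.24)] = (-0.8595*j^4 + 1.6426*j^3 + 8.4381*j^2 + 2.8854*j + 2.2943)/(0.2025*j^4 - 0.387*j^3 - 0.9311*j^2 + 1.0664*j + 1.5376)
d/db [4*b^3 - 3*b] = 12*b^2 - 3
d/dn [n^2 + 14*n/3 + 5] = 2*n + 14/3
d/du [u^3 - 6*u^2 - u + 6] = 3*u^2 - 12*u - 1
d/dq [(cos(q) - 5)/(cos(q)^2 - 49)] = (cos(q)^2 - 10*cos(q) + 49)*sin(q)/(cos(q)^2 - 49)^2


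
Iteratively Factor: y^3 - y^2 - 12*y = (y)*(y^2 - y - 12) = y*(y + 3)*(y - 4)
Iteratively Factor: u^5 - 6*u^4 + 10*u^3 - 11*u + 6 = (u - 1)*(u^4 - 5*u^3 + 5*u^2 + 5*u - 6) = (u - 1)*(u + 1)*(u^3 - 6*u^2 + 11*u - 6) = (u - 3)*(u - 1)*(u + 1)*(u^2 - 3*u + 2) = (u - 3)*(u - 1)^2*(u + 1)*(u - 2)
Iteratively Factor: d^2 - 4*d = (d)*(d - 4)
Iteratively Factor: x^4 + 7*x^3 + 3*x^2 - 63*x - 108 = (x - 3)*(x^3 + 10*x^2 + 33*x + 36) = (x - 3)*(x + 3)*(x^2 + 7*x + 12) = (x - 3)*(x + 3)^2*(x + 4)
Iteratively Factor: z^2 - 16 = (z - 4)*(z + 4)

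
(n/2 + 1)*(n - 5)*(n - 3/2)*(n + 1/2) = n^4/2 - 2*n^3 - 31*n^2/8 + 49*n/8 + 15/4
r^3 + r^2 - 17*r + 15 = (r - 3)*(r - 1)*(r + 5)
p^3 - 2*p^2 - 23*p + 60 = (p - 4)*(p - 3)*(p + 5)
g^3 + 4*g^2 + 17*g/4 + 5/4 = (g + 1/2)*(g + 1)*(g + 5/2)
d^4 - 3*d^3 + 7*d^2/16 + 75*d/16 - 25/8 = (d - 2)*(d - 5/4)*(d - 1)*(d + 5/4)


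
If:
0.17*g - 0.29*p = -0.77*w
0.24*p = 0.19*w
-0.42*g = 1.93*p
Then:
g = 0.00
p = 0.00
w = 0.00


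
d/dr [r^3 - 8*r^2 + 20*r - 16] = 3*r^2 - 16*r + 20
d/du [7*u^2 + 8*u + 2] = 14*u + 8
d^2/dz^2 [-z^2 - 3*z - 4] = -2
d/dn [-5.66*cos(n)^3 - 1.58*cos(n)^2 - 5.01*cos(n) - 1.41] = (16.98*cos(n)^2 + 3.16*cos(n) + 5.01)*sin(n)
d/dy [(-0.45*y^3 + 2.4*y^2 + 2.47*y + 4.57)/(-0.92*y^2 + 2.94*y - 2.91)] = (0.414*y^4 - 2.646*y^3 + 13.2569*y^2 - 5.5592*y - 20.6235)/(0.8464*y^4 - 5.4096*y^3 + 13.998*y^2 - 17.1108*y + 8.4681)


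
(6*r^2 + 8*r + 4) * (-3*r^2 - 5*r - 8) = -18*r^4 - 54*r^3 - 100*r^2 - 84*r - 32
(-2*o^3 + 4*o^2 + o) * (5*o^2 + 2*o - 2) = -10*o^5 + 16*o^4 + 17*o^3 - 6*o^2 - 2*o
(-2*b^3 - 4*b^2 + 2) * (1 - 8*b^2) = 16*b^5 + 32*b^4 - 2*b^3 - 20*b^2 + 2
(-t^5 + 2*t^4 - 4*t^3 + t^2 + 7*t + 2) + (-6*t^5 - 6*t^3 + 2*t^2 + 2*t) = -7*t^5 + 2*t^4 - 10*t^3 + 3*t^2 + 9*t + 2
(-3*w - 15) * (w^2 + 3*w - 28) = -3*w^3 - 24*w^2 + 39*w + 420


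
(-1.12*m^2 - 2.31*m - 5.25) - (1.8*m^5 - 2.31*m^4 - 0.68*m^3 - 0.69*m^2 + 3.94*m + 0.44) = -1.8*m^5 + 2.31*m^4 + 0.68*m^3 - 0.43*m^2 - 6.25*m - 5.69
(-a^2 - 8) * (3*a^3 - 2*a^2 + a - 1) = -3*a^5 + 2*a^4 - 25*a^3 + 17*a^2 - 8*a + 8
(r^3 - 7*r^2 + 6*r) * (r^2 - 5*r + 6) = r^5 - 12*r^4 + 47*r^3 - 72*r^2 + 36*r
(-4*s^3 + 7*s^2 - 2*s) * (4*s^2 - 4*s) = -16*s^5 + 44*s^4 - 36*s^3 + 8*s^2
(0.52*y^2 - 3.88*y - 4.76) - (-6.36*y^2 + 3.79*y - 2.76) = 6.88*y^2 - 7.67*y - 2.0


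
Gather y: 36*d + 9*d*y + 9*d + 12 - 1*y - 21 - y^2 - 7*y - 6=45*d - y^2 + y*(9*d - 8) - 15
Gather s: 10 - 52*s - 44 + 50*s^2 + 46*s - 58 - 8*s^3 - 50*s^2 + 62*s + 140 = -8*s^3 + 56*s + 48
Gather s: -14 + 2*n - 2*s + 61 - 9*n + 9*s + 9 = -7*n + 7*s + 56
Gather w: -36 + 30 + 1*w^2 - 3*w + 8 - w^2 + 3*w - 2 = 0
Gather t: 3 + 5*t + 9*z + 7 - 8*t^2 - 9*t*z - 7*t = -8*t^2 + t*(-9*z - 2) + 9*z + 10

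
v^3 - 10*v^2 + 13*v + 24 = (v - 8)*(v - 3)*(v + 1)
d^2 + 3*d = d*(d + 3)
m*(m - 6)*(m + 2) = m^3 - 4*m^2 - 12*m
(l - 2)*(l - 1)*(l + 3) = l^3 - 7*l + 6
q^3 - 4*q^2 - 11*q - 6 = (q - 6)*(q + 1)^2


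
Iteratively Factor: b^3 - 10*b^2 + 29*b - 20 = (b - 5)*(b^2 - 5*b + 4) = (b - 5)*(b - 1)*(b - 4)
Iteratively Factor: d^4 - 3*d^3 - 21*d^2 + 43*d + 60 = (d - 5)*(d^3 + 2*d^2 - 11*d - 12) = (d - 5)*(d + 1)*(d^2 + d - 12) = (d - 5)*(d - 3)*(d + 1)*(d + 4)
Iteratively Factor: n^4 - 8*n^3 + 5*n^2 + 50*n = (n)*(n^3 - 8*n^2 + 5*n + 50) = n*(n - 5)*(n^2 - 3*n - 10) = n*(n - 5)^2*(n + 2)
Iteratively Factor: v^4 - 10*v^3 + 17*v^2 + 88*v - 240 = (v + 3)*(v^3 - 13*v^2 + 56*v - 80) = (v - 4)*(v + 3)*(v^2 - 9*v + 20) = (v - 5)*(v - 4)*(v + 3)*(v - 4)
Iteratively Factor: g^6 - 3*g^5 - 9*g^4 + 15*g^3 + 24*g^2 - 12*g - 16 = (g - 2)*(g^5 - g^4 - 11*g^3 - 7*g^2 + 10*g + 8) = (g - 2)*(g + 1)*(g^4 - 2*g^3 - 9*g^2 + 2*g + 8) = (g - 2)*(g + 1)^2*(g^3 - 3*g^2 - 6*g + 8) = (g - 2)*(g + 1)^2*(g + 2)*(g^2 - 5*g + 4) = (g - 2)*(g - 1)*(g + 1)^2*(g + 2)*(g - 4)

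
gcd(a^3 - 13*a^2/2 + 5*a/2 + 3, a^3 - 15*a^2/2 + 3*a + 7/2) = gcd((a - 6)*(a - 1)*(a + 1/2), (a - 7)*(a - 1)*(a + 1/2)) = a^2 - a/2 - 1/2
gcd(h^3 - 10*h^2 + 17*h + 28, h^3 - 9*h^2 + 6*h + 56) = h^2 - 11*h + 28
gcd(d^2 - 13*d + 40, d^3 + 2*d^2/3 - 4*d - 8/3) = 1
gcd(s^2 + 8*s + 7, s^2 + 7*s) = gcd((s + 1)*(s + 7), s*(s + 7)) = s + 7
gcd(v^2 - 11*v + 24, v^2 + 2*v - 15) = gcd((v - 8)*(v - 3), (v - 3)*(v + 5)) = v - 3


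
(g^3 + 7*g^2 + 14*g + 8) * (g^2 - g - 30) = g^5 + 6*g^4 - 23*g^3 - 216*g^2 - 428*g - 240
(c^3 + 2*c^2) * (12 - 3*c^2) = -3*c^5 - 6*c^4 + 12*c^3 + 24*c^2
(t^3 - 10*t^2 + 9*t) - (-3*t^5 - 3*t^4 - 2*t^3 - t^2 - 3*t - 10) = 3*t^5 + 3*t^4 + 3*t^3 - 9*t^2 + 12*t + 10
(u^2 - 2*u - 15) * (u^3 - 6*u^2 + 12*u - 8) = u^5 - 8*u^4 + 9*u^3 + 58*u^2 - 164*u + 120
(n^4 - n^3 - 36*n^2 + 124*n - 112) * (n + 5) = n^5 + 4*n^4 - 41*n^3 - 56*n^2 + 508*n - 560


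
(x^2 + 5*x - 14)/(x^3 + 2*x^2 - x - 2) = (x^2 + 5*x - 14)/(x^3 + 2*x^2 - x - 2)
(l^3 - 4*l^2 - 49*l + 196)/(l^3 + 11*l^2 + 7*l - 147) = (l^2 - 11*l + 28)/(l^2 + 4*l - 21)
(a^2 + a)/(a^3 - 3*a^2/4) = 4*(a + 1)/(a*(4*a - 3))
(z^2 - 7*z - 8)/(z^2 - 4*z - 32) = (z + 1)/(z + 4)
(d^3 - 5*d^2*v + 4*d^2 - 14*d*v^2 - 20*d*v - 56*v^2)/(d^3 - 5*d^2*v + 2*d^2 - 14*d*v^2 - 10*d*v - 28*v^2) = (d + 4)/(d + 2)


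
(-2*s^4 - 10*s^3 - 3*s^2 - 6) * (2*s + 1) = -4*s^5 - 22*s^4 - 16*s^3 - 3*s^2 - 12*s - 6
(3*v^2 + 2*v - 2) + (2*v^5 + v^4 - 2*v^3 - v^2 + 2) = 2*v^5 + v^4 - 2*v^3 + 2*v^2 + 2*v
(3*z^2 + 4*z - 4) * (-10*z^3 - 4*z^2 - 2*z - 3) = -30*z^5 - 52*z^4 + 18*z^3 - z^2 - 4*z + 12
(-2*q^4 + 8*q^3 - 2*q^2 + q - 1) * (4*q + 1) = -8*q^5 + 30*q^4 + 2*q^2 - 3*q - 1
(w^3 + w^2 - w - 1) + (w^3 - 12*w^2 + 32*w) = 2*w^3 - 11*w^2 + 31*w - 1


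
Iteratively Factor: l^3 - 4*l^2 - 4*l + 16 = (l - 2)*(l^2 - 2*l - 8) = (l - 4)*(l - 2)*(l + 2)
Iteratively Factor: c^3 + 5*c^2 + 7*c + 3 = (c + 1)*(c^2 + 4*c + 3) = (c + 1)^2*(c + 3)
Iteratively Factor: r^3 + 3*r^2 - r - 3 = (r + 3)*(r^2 - 1) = (r + 1)*(r + 3)*(r - 1)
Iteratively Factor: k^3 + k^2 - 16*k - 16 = (k + 1)*(k^2 - 16) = (k + 1)*(k + 4)*(k - 4)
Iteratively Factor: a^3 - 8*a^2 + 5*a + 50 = (a - 5)*(a^2 - 3*a - 10) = (a - 5)*(a + 2)*(a - 5)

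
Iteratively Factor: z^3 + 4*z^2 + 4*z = (z + 2)*(z^2 + 2*z) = (z + 2)^2*(z)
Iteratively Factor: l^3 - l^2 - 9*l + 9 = (l - 3)*(l^2 + 2*l - 3) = (l - 3)*(l + 3)*(l - 1)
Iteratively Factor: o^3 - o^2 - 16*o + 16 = (o - 1)*(o^2 - 16) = (o - 1)*(o + 4)*(o - 4)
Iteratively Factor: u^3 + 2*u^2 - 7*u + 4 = (u - 1)*(u^2 + 3*u - 4) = (u - 1)*(u + 4)*(u - 1)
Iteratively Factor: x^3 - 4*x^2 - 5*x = (x)*(x^2 - 4*x - 5) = x*(x - 5)*(x + 1)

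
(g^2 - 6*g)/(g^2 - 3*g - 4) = g*(6 - g)/(-g^2 + 3*g + 4)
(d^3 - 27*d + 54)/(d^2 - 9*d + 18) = (d^2 + 3*d - 18)/(d - 6)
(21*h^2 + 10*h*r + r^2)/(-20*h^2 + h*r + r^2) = (21*h^2 + 10*h*r + r^2)/(-20*h^2 + h*r + r^2)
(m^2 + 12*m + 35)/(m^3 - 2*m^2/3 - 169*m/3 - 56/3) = 3*(m + 5)/(3*m^2 - 23*m - 8)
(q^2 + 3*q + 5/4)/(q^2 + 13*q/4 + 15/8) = 2*(2*q + 1)/(4*q + 3)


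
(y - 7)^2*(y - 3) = y^3 - 17*y^2 + 91*y - 147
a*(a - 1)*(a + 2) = a^3 + a^2 - 2*a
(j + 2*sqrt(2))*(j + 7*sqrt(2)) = j^2 + 9*sqrt(2)*j + 28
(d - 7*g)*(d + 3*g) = d^2 - 4*d*g - 21*g^2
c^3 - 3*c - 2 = (c - 2)*(c + 1)^2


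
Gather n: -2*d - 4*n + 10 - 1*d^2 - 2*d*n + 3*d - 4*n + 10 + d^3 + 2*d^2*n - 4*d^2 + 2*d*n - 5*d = d^3 - 5*d^2 - 4*d + n*(2*d^2 - 8) + 20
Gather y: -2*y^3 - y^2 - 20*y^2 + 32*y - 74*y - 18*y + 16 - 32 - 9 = -2*y^3 - 21*y^2 - 60*y - 25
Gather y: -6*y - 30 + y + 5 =-5*y - 25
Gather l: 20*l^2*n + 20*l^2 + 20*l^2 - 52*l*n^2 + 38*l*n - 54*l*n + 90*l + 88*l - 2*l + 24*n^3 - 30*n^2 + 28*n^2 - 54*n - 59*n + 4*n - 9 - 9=l^2*(20*n + 40) + l*(-52*n^2 - 16*n + 176) + 24*n^3 - 2*n^2 - 109*n - 18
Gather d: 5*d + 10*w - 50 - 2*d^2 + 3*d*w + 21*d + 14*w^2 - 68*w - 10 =-2*d^2 + d*(3*w + 26) + 14*w^2 - 58*w - 60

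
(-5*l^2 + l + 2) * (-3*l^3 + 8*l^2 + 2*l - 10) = 15*l^5 - 43*l^4 - 8*l^3 + 68*l^2 - 6*l - 20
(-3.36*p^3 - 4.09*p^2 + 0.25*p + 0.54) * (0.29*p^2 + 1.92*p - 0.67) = -0.9744*p^5 - 7.6373*p^4 - 5.5291*p^3 + 3.3769*p^2 + 0.8693*p - 0.3618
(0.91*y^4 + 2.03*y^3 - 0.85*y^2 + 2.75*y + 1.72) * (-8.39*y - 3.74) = -7.6349*y^5 - 20.4351*y^4 - 0.4607*y^3 - 19.8935*y^2 - 24.7158*y - 6.4328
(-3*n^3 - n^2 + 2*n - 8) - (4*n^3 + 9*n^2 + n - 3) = -7*n^3 - 10*n^2 + n - 5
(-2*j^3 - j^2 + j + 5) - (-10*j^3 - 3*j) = 8*j^3 - j^2 + 4*j + 5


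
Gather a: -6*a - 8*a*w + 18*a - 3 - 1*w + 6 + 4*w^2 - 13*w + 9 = a*(12 - 8*w) + 4*w^2 - 14*w + 12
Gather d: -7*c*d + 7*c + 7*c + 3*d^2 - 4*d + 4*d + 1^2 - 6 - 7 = -7*c*d + 14*c + 3*d^2 - 12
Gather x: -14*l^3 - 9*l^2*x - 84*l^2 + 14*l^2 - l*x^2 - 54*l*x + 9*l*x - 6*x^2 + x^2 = -14*l^3 - 70*l^2 + x^2*(-l - 5) + x*(-9*l^2 - 45*l)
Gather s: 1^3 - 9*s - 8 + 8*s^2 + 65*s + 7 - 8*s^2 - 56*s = 0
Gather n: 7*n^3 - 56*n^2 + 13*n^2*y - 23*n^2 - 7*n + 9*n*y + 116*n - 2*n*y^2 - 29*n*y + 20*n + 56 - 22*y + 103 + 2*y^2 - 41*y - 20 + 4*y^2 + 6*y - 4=7*n^3 + n^2*(13*y - 79) + n*(-2*y^2 - 20*y + 129) + 6*y^2 - 57*y + 135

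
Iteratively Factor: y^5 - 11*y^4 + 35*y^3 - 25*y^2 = (y - 5)*(y^4 - 6*y^3 + 5*y^2) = y*(y - 5)*(y^3 - 6*y^2 + 5*y) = y*(y - 5)*(y - 1)*(y^2 - 5*y) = y^2*(y - 5)*(y - 1)*(y - 5)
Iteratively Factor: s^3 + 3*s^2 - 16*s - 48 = (s + 4)*(s^2 - s - 12) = (s + 3)*(s + 4)*(s - 4)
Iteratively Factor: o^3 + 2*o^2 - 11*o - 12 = (o - 3)*(o^2 + 5*o + 4) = (o - 3)*(o + 1)*(o + 4)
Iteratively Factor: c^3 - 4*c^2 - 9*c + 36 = (c - 3)*(c^2 - c - 12) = (c - 4)*(c - 3)*(c + 3)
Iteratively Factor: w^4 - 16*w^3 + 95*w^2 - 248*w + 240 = (w - 3)*(w^3 - 13*w^2 + 56*w - 80) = (w - 5)*(w - 3)*(w^2 - 8*w + 16) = (w - 5)*(w - 4)*(w - 3)*(w - 4)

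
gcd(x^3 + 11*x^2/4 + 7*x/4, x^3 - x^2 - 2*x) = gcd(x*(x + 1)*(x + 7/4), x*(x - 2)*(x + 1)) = x^2 + x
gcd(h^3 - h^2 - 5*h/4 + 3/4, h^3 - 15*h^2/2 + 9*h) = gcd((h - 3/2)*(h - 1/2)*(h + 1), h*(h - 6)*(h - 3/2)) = h - 3/2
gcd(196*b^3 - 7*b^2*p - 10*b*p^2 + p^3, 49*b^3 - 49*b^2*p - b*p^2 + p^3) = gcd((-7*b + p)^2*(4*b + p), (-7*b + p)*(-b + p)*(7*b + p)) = -7*b + p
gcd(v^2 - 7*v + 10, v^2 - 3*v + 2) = v - 2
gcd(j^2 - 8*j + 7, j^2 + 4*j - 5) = j - 1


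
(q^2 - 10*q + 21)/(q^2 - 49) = (q - 3)/(q + 7)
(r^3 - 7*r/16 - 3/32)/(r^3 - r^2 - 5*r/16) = (4*r^2 - r - 3/2)/(r*(4*r - 5))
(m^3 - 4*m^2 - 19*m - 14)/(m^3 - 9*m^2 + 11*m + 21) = (m + 2)/(m - 3)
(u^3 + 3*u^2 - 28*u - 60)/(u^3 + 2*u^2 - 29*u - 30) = (u + 2)/(u + 1)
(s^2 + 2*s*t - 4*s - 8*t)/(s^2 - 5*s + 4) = (s + 2*t)/(s - 1)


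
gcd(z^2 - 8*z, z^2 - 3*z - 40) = z - 8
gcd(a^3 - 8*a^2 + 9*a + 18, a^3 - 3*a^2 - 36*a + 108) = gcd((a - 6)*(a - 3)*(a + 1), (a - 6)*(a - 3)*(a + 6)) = a^2 - 9*a + 18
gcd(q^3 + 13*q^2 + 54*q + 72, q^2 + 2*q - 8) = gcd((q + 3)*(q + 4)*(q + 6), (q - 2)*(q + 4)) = q + 4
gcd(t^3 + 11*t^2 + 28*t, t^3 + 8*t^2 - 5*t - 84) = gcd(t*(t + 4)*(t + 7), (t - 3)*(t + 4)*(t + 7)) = t^2 + 11*t + 28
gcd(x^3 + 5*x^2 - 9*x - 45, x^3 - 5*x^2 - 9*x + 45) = x^2 - 9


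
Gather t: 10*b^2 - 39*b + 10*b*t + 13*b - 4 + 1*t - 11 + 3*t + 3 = 10*b^2 - 26*b + t*(10*b + 4) - 12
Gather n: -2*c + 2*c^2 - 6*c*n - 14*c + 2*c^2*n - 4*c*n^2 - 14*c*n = 2*c^2 - 4*c*n^2 - 16*c + n*(2*c^2 - 20*c)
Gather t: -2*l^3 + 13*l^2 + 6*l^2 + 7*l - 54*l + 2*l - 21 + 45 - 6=-2*l^3 + 19*l^2 - 45*l + 18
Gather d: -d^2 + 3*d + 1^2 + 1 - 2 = -d^2 + 3*d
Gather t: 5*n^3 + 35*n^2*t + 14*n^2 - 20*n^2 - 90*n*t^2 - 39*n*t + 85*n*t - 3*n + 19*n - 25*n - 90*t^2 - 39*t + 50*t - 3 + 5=5*n^3 - 6*n^2 - 9*n + t^2*(-90*n - 90) + t*(35*n^2 + 46*n + 11) + 2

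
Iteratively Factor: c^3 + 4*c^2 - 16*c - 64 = (c + 4)*(c^2 - 16) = (c + 4)^2*(c - 4)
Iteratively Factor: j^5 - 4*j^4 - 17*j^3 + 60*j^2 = (j + 4)*(j^4 - 8*j^3 + 15*j^2) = j*(j + 4)*(j^3 - 8*j^2 + 15*j) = j^2*(j + 4)*(j^2 - 8*j + 15) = j^2*(j - 3)*(j + 4)*(j - 5)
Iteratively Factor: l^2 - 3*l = (l - 3)*(l)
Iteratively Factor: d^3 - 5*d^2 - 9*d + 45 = (d + 3)*(d^2 - 8*d + 15) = (d - 5)*(d + 3)*(d - 3)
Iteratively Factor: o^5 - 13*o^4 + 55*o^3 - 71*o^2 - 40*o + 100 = (o - 5)*(o^4 - 8*o^3 + 15*o^2 + 4*o - 20) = (o - 5)*(o - 2)*(o^3 - 6*o^2 + 3*o + 10) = (o - 5)*(o - 2)^2*(o^2 - 4*o - 5) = (o - 5)^2*(o - 2)^2*(o + 1)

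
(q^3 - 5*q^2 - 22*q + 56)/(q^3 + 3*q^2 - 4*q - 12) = (q^2 - 3*q - 28)/(q^2 + 5*q + 6)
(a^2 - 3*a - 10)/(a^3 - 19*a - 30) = 1/(a + 3)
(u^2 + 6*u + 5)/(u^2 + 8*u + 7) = (u + 5)/(u + 7)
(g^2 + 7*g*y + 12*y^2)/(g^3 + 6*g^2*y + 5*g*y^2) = (g^2 + 7*g*y + 12*y^2)/(g*(g^2 + 6*g*y + 5*y^2))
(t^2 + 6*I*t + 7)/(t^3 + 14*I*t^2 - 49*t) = (t - I)/(t*(t + 7*I))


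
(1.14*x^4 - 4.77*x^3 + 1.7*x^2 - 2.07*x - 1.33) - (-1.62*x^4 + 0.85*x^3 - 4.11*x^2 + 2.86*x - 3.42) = 2.76*x^4 - 5.62*x^3 + 5.81*x^2 - 4.93*x + 2.09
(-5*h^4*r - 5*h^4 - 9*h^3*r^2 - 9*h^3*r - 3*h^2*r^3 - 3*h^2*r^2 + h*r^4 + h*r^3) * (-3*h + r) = 15*h^5*r + 15*h^5 + 22*h^4*r^2 + 22*h^4*r - 6*h^2*r^4 - 6*h^2*r^3 + h*r^5 + h*r^4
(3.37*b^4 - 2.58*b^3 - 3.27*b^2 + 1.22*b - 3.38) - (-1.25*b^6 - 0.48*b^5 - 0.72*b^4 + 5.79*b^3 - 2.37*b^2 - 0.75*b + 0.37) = 1.25*b^6 + 0.48*b^5 + 4.09*b^4 - 8.37*b^3 - 0.9*b^2 + 1.97*b - 3.75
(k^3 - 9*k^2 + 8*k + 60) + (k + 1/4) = k^3 - 9*k^2 + 9*k + 241/4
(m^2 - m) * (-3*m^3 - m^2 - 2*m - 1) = -3*m^5 + 2*m^4 - m^3 + m^2 + m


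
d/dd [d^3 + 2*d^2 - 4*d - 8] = 3*d^2 + 4*d - 4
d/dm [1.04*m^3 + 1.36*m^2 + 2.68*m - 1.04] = 3.12*m^2 + 2.72*m + 2.68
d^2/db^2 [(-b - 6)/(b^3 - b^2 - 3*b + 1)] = 2*(-(b + 6)*(-3*b^2 + 2*b + 3)^2 + (3*b^2 - 2*b + (b + 6)*(3*b - 1) - 3)*(b^3 - b^2 - 3*b + 1))/(b^3 - b^2 - 3*b + 1)^3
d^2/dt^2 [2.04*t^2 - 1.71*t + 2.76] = 4.08000000000000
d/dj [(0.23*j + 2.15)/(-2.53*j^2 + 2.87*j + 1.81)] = (0.5819*j^2 + 10.879*j - 5.7542)/(6.4009*j^4 - 14.5222*j^3 - 0.9217*j^2 + 10.3894*j + 3.2761)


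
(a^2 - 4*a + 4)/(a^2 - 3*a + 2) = (a - 2)/(a - 1)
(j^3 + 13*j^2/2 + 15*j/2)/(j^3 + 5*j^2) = (j + 3/2)/j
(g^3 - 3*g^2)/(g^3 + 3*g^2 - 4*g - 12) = g^2*(g - 3)/(g^3 + 3*g^2 - 4*g - 12)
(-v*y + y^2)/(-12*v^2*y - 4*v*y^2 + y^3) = (v - y)/(12*v^2 + 4*v*y - y^2)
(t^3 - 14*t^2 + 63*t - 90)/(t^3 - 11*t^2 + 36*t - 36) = (t - 5)/(t - 2)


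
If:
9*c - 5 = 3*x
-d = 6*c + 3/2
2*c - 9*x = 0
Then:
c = 3/5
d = -51/10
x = 2/15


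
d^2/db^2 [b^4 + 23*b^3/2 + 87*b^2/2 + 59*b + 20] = 12*b^2 + 69*b + 87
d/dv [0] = 0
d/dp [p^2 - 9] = 2*p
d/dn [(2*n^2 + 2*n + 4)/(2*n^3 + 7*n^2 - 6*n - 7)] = 2*(-2*n^4 - 4*n^3 - 25*n^2 - 42*n + 5)/(4*n^6 + 28*n^5 + 25*n^4 - 112*n^3 - 62*n^2 + 84*n + 49)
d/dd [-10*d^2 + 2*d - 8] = 2 - 20*d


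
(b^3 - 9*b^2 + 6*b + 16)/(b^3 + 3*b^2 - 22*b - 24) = (b^2 - 10*b + 16)/(b^2 + 2*b - 24)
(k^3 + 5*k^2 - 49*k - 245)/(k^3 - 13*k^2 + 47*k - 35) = (k^2 + 12*k + 35)/(k^2 - 6*k + 5)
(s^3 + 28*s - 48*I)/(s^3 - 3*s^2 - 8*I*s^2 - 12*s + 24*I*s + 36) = (s^2 + 2*I*s + 24)/(s^2 + s*(-3 - 6*I) + 18*I)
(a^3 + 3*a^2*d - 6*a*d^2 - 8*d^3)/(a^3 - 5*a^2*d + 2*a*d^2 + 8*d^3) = (a + 4*d)/(a - 4*d)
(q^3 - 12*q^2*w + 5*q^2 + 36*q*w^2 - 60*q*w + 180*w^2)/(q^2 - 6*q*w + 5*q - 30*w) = q - 6*w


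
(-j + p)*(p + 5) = -j*p - 5*j + p^2 + 5*p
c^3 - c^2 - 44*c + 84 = (c - 6)*(c - 2)*(c + 7)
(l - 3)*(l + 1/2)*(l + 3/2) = l^3 - l^2 - 21*l/4 - 9/4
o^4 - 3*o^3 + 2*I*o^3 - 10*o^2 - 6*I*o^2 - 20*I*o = o*(o - 5)*(o + 2)*(o + 2*I)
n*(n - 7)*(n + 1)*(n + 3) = n^4 - 3*n^3 - 25*n^2 - 21*n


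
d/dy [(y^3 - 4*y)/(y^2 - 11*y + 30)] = (y^4 - 22*y^3 + 94*y^2 - 120)/(y^4 - 22*y^3 + 181*y^2 - 660*y + 900)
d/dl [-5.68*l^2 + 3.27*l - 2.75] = 3.27 - 11.36*l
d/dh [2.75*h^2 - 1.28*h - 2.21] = 5.5*h - 1.28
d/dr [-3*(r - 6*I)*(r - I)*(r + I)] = -9*r^2 + 36*I*r - 3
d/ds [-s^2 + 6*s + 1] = 6 - 2*s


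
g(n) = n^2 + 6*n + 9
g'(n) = 2*n + 6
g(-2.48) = 0.27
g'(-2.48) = 1.04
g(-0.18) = 7.95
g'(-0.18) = 5.64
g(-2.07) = 0.86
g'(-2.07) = 1.86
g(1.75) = 22.56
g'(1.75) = 9.50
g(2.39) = 29.05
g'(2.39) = 10.78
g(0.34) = 11.16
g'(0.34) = 6.68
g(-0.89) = 4.45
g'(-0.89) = 4.22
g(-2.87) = 0.02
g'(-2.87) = 0.26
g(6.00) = 81.00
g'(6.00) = 18.00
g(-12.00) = 81.00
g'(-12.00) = -18.00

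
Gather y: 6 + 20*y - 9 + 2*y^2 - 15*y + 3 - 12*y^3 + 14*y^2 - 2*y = -12*y^3 + 16*y^2 + 3*y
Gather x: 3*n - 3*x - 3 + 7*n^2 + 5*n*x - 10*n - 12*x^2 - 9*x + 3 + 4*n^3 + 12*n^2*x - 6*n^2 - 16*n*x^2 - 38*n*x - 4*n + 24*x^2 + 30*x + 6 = 4*n^3 + n^2 - 11*n + x^2*(12 - 16*n) + x*(12*n^2 - 33*n + 18) + 6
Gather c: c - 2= c - 2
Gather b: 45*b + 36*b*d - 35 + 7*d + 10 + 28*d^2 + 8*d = b*(36*d + 45) + 28*d^2 + 15*d - 25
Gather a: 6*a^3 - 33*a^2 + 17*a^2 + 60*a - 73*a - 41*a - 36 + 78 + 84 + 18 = 6*a^3 - 16*a^2 - 54*a + 144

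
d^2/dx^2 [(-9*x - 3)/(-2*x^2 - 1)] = 12*(6*x^3 + 6*x^2 - 9*x - 1)/(8*x^6 + 12*x^4 + 6*x^2 + 1)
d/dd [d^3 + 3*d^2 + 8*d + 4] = 3*d^2 + 6*d + 8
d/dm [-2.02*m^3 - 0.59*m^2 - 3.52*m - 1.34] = -6.06*m^2 - 1.18*m - 3.52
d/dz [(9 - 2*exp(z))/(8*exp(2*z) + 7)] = (16*exp(2*z) - 144*exp(z) - 14)*exp(z)/(64*exp(4*z) + 112*exp(2*z) + 49)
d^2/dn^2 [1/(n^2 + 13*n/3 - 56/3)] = 6*(-9*n^2 - 39*n + (6*n + 13)^2 + 168)/(3*n^2 + 13*n - 56)^3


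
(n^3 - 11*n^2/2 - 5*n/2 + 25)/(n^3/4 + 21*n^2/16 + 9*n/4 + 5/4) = 8*(2*n^2 - 15*n + 25)/(4*n^2 + 13*n + 10)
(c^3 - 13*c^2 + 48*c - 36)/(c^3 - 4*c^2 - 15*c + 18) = (c - 6)/(c + 3)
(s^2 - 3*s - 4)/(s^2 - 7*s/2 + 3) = 2*(s^2 - 3*s - 4)/(2*s^2 - 7*s + 6)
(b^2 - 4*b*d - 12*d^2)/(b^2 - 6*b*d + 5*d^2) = (b^2 - 4*b*d - 12*d^2)/(b^2 - 6*b*d + 5*d^2)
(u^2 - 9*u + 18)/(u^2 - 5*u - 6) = (u - 3)/(u + 1)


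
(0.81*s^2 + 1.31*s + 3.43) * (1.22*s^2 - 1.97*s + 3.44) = 0.9882*s^4 + 0.00249999999999995*s^3 + 4.3903*s^2 - 2.2507*s + 11.7992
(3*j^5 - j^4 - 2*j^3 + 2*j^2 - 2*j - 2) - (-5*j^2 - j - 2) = 3*j^5 - j^4 - 2*j^3 + 7*j^2 - j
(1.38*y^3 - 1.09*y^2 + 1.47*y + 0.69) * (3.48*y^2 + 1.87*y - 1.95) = 4.8024*y^5 - 1.2126*y^4 + 0.386299999999999*y^3 + 7.2756*y^2 - 1.5762*y - 1.3455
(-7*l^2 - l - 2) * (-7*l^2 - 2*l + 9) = 49*l^4 + 21*l^3 - 47*l^2 - 5*l - 18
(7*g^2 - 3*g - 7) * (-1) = -7*g^2 + 3*g + 7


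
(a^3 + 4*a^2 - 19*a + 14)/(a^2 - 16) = (a^3 + 4*a^2 - 19*a + 14)/(a^2 - 16)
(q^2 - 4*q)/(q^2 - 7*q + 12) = q/(q - 3)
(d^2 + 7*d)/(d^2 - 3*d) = (d + 7)/(d - 3)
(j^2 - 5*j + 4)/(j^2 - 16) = (j - 1)/(j + 4)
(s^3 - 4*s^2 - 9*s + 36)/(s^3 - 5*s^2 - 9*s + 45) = (s - 4)/(s - 5)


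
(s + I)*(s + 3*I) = s^2 + 4*I*s - 3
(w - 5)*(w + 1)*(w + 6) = w^3 + 2*w^2 - 29*w - 30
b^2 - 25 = (b - 5)*(b + 5)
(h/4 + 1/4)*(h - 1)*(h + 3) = h^3/4 + 3*h^2/4 - h/4 - 3/4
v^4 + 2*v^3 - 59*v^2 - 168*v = v*(v - 8)*(v + 3)*(v + 7)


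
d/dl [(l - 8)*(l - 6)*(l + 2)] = 3*l^2 - 24*l + 20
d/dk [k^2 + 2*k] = 2*k + 2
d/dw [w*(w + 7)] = 2*w + 7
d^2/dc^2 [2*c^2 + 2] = 4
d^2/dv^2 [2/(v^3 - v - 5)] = 4*(-3*v*(-v^3 + v + 5) - (3*v^2 - 1)^2)/(-v^3 + v + 5)^3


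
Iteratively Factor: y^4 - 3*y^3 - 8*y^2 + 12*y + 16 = (y - 4)*(y^3 + y^2 - 4*y - 4) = (y - 4)*(y - 2)*(y^2 + 3*y + 2) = (y - 4)*(y - 2)*(y + 1)*(y + 2)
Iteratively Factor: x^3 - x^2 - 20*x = (x - 5)*(x^2 + 4*x) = x*(x - 5)*(x + 4)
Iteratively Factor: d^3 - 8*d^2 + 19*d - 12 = (d - 3)*(d^2 - 5*d + 4) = (d - 3)*(d - 1)*(d - 4)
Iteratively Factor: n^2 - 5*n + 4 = (n - 4)*(n - 1)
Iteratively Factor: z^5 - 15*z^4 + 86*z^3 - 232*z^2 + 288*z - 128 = (z - 1)*(z^4 - 14*z^3 + 72*z^2 - 160*z + 128) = (z - 4)*(z - 1)*(z^3 - 10*z^2 + 32*z - 32) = (z - 4)*(z - 2)*(z - 1)*(z^2 - 8*z + 16) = (z - 4)^2*(z - 2)*(z - 1)*(z - 4)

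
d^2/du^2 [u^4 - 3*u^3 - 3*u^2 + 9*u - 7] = 12*u^2 - 18*u - 6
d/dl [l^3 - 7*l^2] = l*(3*l - 14)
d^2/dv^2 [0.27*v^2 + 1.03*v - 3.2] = 0.540000000000000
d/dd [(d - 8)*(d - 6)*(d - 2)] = 3*d^2 - 32*d + 76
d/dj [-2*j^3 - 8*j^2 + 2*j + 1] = -6*j^2 - 16*j + 2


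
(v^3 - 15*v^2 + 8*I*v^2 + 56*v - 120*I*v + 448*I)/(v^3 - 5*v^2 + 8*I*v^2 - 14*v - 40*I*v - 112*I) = (v - 8)/(v + 2)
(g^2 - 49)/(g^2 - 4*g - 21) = (g + 7)/(g + 3)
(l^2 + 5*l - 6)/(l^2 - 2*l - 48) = (l - 1)/(l - 8)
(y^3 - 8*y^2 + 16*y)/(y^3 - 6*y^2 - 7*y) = (-y^2 + 8*y - 16)/(-y^2 + 6*y + 7)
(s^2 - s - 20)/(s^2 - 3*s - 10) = (s + 4)/(s + 2)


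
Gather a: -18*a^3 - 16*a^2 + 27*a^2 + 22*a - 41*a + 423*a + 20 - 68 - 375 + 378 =-18*a^3 + 11*a^2 + 404*a - 45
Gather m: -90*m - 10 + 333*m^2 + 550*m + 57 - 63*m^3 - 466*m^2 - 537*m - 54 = -63*m^3 - 133*m^2 - 77*m - 7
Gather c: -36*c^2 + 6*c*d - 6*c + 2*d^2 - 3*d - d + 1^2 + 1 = -36*c^2 + c*(6*d - 6) + 2*d^2 - 4*d + 2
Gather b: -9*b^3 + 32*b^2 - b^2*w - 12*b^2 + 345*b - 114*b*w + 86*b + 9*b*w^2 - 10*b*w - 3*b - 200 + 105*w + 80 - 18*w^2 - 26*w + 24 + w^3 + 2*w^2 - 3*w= -9*b^3 + b^2*(20 - w) + b*(9*w^2 - 124*w + 428) + w^3 - 16*w^2 + 76*w - 96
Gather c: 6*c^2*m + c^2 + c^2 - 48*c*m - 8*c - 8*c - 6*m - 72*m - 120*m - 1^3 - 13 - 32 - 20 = c^2*(6*m + 2) + c*(-48*m - 16) - 198*m - 66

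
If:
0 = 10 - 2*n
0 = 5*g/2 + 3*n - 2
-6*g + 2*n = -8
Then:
No Solution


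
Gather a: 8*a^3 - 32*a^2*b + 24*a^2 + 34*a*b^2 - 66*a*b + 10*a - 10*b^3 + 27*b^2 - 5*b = 8*a^3 + a^2*(24 - 32*b) + a*(34*b^2 - 66*b + 10) - 10*b^3 + 27*b^2 - 5*b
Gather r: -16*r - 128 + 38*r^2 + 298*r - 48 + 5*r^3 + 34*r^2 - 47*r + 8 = 5*r^3 + 72*r^2 + 235*r - 168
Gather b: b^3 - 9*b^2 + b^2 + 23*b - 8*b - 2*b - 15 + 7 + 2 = b^3 - 8*b^2 + 13*b - 6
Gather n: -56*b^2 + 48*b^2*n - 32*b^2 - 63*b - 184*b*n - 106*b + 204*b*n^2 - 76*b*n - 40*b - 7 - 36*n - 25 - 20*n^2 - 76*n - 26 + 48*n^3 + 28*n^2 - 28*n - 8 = -88*b^2 - 209*b + 48*n^3 + n^2*(204*b + 8) + n*(48*b^2 - 260*b - 140) - 66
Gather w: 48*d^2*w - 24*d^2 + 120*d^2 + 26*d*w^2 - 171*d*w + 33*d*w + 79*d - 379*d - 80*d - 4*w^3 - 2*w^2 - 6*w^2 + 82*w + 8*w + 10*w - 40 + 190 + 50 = 96*d^2 - 380*d - 4*w^3 + w^2*(26*d - 8) + w*(48*d^2 - 138*d + 100) + 200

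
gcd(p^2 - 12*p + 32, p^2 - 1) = 1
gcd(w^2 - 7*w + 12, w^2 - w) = 1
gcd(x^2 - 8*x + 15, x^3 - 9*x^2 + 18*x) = x - 3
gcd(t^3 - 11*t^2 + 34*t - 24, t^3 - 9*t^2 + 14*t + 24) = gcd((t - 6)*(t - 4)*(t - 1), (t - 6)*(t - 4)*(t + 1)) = t^2 - 10*t + 24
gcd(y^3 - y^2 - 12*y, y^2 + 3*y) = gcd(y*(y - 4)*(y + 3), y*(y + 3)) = y^2 + 3*y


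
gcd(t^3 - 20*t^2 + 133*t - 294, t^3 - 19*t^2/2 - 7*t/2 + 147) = t^2 - 13*t + 42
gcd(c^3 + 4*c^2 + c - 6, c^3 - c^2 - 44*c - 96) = c + 3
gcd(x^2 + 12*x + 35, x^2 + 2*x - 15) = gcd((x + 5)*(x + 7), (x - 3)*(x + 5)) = x + 5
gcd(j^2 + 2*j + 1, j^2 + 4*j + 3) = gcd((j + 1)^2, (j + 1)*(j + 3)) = j + 1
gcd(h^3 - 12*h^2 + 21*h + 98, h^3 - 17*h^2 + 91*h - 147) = h^2 - 14*h + 49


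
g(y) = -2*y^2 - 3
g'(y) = -4*y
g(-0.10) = -3.02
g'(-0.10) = 0.40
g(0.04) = -3.00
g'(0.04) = -0.16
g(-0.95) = -4.80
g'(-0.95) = 3.80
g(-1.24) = -6.08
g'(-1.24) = 4.96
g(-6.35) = -83.64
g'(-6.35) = 25.40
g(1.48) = -7.38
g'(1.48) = -5.92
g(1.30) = -6.38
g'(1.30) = -5.20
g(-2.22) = -12.86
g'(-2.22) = 8.88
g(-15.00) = -453.00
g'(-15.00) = 60.00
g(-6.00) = -75.00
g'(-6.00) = 24.00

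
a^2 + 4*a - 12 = (a - 2)*(a + 6)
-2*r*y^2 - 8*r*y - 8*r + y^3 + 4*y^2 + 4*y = (-2*r + y)*(y + 2)^2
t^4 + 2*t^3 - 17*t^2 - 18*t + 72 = (t - 3)*(t - 2)*(t + 3)*(t + 4)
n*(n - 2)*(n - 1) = n^3 - 3*n^2 + 2*n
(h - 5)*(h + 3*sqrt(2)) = h^2 - 5*h + 3*sqrt(2)*h - 15*sqrt(2)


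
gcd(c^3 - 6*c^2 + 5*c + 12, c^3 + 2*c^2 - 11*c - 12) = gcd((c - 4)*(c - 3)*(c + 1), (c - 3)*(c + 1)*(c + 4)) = c^2 - 2*c - 3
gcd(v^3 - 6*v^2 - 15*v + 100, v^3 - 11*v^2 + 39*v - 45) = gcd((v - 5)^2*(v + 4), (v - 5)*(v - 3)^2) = v - 5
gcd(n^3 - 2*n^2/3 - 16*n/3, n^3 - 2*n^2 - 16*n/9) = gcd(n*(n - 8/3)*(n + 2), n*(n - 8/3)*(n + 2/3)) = n^2 - 8*n/3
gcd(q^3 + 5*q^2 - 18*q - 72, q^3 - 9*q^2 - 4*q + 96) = q^2 - q - 12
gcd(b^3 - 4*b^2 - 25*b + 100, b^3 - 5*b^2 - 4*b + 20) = b - 5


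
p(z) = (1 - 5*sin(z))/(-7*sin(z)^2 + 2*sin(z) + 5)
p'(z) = (1 - 5*sin(z))*(14*sin(z)*cos(z) - 2*cos(z))/(-7*sin(z)^2 + 2*sin(z) + 5)^2 - 5*cos(z)/(-7*sin(z)^2 + 2*sin(z) + 5) = (-35*sin(z)^2 + 14*sin(z) - 27)*cos(z)/((sin(z) - 1)^2*(7*sin(z) + 5)^2)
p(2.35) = -0.89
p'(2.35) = 2.95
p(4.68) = -1.50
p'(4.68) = 0.15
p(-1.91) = -1.84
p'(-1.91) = 2.45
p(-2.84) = 0.66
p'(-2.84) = 2.28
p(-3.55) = -0.21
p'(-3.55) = 1.12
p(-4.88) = -23.56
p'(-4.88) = -283.18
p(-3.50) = -0.16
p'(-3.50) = 1.06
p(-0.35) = 0.78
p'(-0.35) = -2.77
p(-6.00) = -0.08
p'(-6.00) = -0.99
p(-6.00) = -0.08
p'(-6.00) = -0.99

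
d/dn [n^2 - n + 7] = 2*n - 1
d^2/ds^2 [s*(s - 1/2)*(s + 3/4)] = 6*s + 1/2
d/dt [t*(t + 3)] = 2*t + 3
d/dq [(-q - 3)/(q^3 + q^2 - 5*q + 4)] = (-q^3 - q^2 + 5*q + (q + 3)*(3*q^2 + 2*q - 5) - 4)/(q^3 + q^2 - 5*q + 4)^2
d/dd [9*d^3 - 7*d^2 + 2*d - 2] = 27*d^2 - 14*d + 2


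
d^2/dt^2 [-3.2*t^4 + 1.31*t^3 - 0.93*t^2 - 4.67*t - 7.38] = -38.4*t^2 + 7.86*t - 1.86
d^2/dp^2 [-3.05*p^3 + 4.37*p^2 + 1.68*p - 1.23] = 8.74 - 18.3*p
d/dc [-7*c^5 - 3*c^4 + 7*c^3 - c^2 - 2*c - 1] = -35*c^4 - 12*c^3 + 21*c^2 - 2*c - 2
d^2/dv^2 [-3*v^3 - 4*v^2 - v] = -18*v - 8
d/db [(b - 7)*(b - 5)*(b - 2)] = 3*b^2 - 28*b + 59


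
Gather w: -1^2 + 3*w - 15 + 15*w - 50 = 18*w - 66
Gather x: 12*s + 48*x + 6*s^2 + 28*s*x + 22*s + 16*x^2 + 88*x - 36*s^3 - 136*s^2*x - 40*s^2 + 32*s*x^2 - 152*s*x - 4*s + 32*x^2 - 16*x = -36*s^3 - 34*s^2 + 30*s + x^2*(32*s + 48) + x*(-136*s^2 - 124*s + 120)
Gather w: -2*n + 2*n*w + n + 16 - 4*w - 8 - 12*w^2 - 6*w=-n - 12*w^2 + w*(2*n - 10) + 8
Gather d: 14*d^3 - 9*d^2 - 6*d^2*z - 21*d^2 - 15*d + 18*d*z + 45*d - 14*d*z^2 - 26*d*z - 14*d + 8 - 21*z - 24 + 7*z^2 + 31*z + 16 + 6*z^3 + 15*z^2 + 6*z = 14*d^3 + d^2*(-6*z - 30) + d*(-14*z^2 - 8*z + 16) + 6*z^3 + 22*z^2 + 16*z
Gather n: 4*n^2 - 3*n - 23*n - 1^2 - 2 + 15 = 4*n^2 - 26*n + 12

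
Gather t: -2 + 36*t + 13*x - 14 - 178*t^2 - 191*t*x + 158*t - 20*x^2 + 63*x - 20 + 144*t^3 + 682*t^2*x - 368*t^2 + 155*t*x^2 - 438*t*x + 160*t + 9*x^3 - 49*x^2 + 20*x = 144*t^3 + t^2*(682*x - 546) + t*(155*x^2 - 629*x + 354) + 9*x^3 - 69*x^2 + 96*x - 36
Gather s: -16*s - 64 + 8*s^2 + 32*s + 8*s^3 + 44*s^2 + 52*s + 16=8*s^3 + 52*s^2 + 68*s - 48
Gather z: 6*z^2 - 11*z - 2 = 6*z^2 - 11*z - 2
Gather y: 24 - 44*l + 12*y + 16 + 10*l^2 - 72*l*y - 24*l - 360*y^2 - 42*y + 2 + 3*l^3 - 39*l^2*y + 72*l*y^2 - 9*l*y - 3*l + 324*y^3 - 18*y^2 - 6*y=3*l^3 + 10*l^2 - 71*l + 324*y^3 + y^2*(72*l - 378) + y*(-39*l^2 - 81*l - 36) + 42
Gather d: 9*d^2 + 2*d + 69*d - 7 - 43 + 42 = 9*d^2 + 71*d - 8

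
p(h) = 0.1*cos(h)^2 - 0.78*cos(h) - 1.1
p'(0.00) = 0.00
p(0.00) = -1.78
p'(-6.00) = 0.16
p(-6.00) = -1.76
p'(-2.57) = -0.51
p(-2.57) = -0.37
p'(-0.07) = -0.04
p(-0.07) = -1.78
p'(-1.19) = -0.66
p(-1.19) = -1.38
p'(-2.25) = -0.70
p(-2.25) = -0.57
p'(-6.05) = 0.14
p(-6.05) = -1.76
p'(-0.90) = -0.51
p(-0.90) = -1.55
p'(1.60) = 0.79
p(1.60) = -1.08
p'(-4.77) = 0.77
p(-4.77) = -1.14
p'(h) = -0.2*sin(h)*cos(h) + 0.78*sin(h)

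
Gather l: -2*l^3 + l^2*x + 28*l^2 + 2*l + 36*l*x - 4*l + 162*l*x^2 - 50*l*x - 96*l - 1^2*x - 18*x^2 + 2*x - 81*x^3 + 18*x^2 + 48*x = -2*l^3 + l^2*(x + 28) + l*(162*x^2 - 14*x - 98) - 81*x^3 + 49*x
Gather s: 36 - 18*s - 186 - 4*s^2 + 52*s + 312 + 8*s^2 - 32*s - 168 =4*s^2 + 2*s - 6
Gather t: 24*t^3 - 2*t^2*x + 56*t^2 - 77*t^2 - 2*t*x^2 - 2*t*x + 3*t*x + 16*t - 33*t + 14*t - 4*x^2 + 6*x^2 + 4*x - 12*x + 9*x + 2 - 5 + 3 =24*t^3 + t^2*(-2*x - 21) + t*(-2*x^2 + x - 3) + 2*x^2 + x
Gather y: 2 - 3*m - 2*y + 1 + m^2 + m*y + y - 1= m^2 - 3*m + y*(m - 1) + 2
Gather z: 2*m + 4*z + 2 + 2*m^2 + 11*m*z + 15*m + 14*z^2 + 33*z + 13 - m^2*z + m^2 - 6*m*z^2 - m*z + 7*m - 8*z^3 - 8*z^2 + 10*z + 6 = 3*m^2 + 24*m - 8*z^3 + z^2*(6 - 6*m) + z*(-m^2 + 10*m + 47) + 21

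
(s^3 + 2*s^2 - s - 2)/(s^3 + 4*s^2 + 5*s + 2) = (s - 1)/(s + 1)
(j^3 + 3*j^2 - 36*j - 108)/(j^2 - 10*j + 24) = (j^2 + 9*j + 18)/(j - 4)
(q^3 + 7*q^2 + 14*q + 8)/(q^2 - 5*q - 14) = (q^2 + 5*q + 4)/(q - 7)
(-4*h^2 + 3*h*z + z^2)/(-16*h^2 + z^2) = (-h + z)/(-4*h + z)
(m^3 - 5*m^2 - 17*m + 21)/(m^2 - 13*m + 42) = (m^2 + 2*m - 3)/(m - 6)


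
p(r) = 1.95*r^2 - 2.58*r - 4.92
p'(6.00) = 20.82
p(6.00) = 49.80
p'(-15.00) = -61.08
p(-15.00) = 472.53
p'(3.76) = 12.08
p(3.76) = 12.95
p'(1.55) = 3.46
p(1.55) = -4.23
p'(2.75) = 8.14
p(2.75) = 2.73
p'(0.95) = 1.12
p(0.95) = -5.61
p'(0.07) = -2.31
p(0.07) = -5.09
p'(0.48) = -0.71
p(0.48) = -5.71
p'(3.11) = 9.55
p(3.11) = 5.92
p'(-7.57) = -32.10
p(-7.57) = 126.36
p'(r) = 3.9*r - 2.58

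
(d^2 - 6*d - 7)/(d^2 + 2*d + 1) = (d - 7)/(d + 1)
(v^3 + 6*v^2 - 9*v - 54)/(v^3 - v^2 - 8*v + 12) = (v^2 + 3*v - 18)/(v^2 - 4*v + 4)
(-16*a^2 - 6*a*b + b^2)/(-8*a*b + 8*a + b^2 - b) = (2*a + b)/(b - 1)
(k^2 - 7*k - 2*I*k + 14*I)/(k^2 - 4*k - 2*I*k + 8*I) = (k - 7)/(k - 4)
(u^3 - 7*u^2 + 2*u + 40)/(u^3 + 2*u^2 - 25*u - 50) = (u - 4)/(u + 5)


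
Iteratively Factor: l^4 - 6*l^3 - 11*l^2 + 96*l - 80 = (l - 1)*(l^3 - 5*l^2 - 16*l + 80) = (l - 4)*(l - 1)*(l^2 - l - 20) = (l - 5)*(l - 4)*(l - 1)*(l + 4)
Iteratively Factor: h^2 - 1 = (h + 1)*(h - 1)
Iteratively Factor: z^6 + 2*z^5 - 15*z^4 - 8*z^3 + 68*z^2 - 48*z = (z - 2)*(z^5 + 4*z^4 - 7*z^3 - 22*z^2 + 24*z) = (z - 2)*(z + 4)*(z^4 - 7*z^2 + 6*z) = z*(z - 2)*(z + 4)*(z^3 - 7*z + 6) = z*(z - 2)*(z + 3)*(z + 4)*(z^2 - 3*z + 2) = z*(z - 2)^2*(z + 3)*(z + 4)*(z - 1)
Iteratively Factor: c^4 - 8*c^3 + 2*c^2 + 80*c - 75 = (c + 3)*(c^3 - 11*c^2 + 35*c - 25) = (c - 5)*(c + 3)*(c^2 - 6*c + 5) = (c - 5)*(c - 1)*(c + 3)*(c - 5)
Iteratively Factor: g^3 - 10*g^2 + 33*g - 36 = (g - 4)*(g^2 - 6*g + 9) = (g - 4)*(g - 3)*(g - 3)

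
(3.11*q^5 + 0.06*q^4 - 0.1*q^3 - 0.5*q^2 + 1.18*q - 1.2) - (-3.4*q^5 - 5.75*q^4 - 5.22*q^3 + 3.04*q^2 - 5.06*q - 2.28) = 6.51*q^5 + 5.81*q^4 + 5.12*q^3 - 3.54*q^2 + 6.24*q + 1.08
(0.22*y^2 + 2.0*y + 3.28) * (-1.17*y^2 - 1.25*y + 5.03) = -0.2574*y^4 - 2.615*y^3 - 5.231*y^2 + 5.96*y + 16.4984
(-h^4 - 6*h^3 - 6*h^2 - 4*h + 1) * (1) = -h^4 - 6*h^3 - 6*h^2 - 4*h + 1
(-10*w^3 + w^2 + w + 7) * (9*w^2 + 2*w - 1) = -90*w^5 - 11*w^4 + 21*w^3 + 64*w^2 + 13*w - 7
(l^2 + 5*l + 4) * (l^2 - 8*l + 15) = l^4 - 3*l^3 - 21*l^2 + 43*l + 60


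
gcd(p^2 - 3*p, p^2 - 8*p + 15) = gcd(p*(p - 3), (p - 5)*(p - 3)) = p - 3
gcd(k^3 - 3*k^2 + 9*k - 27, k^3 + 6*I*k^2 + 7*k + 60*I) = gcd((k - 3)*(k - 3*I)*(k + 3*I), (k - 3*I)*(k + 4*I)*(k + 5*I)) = k - 3*I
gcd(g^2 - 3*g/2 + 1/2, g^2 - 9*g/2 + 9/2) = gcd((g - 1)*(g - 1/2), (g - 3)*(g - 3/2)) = 1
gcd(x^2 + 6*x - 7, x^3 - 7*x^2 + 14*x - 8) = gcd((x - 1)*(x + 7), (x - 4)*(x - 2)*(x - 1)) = x - 1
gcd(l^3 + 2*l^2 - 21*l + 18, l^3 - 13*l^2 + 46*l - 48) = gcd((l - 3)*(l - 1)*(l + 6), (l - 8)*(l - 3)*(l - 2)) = l - 3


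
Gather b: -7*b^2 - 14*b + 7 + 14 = -7*b^2 - 14*b + 21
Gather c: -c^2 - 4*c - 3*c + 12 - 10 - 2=-c^2 - 7*c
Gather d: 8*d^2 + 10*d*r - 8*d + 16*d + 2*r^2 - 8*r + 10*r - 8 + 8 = 8*d^2 + d*(10*r + 8) + 2*r^2 + 2*r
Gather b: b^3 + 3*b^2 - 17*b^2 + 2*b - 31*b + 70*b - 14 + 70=b^3 - 14*b^2 + 41*b + 56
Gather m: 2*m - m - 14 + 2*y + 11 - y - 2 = m + y - 5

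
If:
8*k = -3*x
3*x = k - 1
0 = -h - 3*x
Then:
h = 8/9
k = 1/9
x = -8/27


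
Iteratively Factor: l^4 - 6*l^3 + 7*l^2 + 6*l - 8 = (l + 1)*(l^3 - 7*l^2 + 14*l - 8) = (l - 2)*(l + 1)*(l^2 - 5*l + 4) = (l - 2)*(l - 1)*(l + 1)*(l - 4)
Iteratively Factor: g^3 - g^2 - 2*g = (g + 1)*(g^2 - 2*g) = g*(g + 1)*(g - 2)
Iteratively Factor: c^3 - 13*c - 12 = (c - 4)*(c^2 + 4*c + 3) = (c - 4)*(c + 3)*(c + 1)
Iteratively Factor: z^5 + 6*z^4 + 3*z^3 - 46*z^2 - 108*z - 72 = (z + 2)*(z^4 + 4*z^3 - 5*z^2 - 36*z - 36) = (z + 2)*(z + 3)*(z^3 + z^2 - 8*z - 12) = (z + 2)^2*(z + 3)*(z^2 - z - 6) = (z - 3)*(z + 2)^2*(z + 3)*(z + 2)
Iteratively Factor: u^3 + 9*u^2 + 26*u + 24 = (u + 4)*(u^2 + 5*u + 6) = (u + 3)*(u + 4)*(u + 2)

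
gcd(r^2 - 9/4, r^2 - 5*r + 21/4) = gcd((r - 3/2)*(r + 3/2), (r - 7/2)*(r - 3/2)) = r - 3/2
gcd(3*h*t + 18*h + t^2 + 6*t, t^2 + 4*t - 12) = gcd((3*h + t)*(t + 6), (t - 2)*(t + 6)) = t + 6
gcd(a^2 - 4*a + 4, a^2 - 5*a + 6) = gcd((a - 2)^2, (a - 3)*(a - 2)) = a - 2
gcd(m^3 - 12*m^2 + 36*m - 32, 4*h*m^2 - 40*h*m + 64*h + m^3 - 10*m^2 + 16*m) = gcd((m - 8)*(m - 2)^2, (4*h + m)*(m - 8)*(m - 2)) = m^2 - 10*m + 16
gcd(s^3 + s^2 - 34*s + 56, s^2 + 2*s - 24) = s - 4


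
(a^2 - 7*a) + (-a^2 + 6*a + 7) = 7 - a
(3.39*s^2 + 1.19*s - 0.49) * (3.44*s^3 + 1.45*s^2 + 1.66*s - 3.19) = 11.6616*s^5 + 9.0091*s^4 + 5.6673*s^3 - 9.5492*s^2 - 4.6095*s + 1.5631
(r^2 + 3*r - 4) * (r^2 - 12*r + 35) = r^4 - 9*r^3 - 5*r^2 + 153*r - 140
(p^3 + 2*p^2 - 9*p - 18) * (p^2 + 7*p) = p^5 + 9*p^4 + 5*p^3 - 81*p^2 - 126*p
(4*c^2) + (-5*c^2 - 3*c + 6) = -c^2 - 3*c + 6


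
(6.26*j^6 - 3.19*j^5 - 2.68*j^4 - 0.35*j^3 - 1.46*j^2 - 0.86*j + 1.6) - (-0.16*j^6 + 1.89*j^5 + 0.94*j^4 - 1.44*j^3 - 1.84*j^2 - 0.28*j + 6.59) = 6.42*j^6 - 5.08*j^5 - 3.62*j^4 + 1.09*j^3 + 0.38*j^2 - 0.58*j - 4.99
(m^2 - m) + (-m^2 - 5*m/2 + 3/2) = 3/2 - 7*m/2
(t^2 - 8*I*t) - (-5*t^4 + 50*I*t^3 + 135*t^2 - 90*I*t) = 5*t^4 - 50*I*t^3 - 134*t^2 + 82*I*t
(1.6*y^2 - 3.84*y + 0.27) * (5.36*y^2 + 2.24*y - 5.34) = 8.576*y^4 - 16.9984*y^3 - 15.6984*y^2 + 21.1104*y - 1.4418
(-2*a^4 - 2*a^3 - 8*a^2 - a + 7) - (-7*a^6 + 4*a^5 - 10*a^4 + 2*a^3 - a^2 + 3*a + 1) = 7*a^6 - 4*a^5 + 8*a^4 - 4*a^3 - 7*a^2 - 4*a + 6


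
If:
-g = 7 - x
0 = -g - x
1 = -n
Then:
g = -7/2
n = -1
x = 7/2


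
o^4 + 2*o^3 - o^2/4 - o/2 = o*(o - 1/2)*(o + 1/2)*(o + 2)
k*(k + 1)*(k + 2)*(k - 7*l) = k^4 - 7*k^3*l + 3*k^3 - 21*k^2*l + 2*k^2 - 14*k*l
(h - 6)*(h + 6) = h^2 - 36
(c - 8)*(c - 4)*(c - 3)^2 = c^4 - 18*c^3 + 113*c^2 - 300*c + 288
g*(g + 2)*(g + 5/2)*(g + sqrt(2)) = g^4 + sqrt(2)*g^3 + 9*g^3/2 + 5*g^2 + 9*sqrt(2)*g^2/2 + 5*sqrt(2)*g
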